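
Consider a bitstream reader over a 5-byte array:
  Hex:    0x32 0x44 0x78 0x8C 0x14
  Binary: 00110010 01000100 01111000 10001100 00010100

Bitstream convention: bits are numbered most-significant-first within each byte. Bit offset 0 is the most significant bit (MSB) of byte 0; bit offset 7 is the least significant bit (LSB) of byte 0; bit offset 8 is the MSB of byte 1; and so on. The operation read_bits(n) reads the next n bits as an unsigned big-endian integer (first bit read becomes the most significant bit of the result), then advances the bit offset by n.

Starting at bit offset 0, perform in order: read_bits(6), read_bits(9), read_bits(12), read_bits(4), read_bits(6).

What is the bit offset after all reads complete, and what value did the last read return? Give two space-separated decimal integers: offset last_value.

Read 1: bits[0:6] width=6 -> value=12 (bin 001100); offset now 6 = byte 0 bit 6; 34 bits remain
Read 2: bits[6:15] width=9 -> value=290 (bin 100100010); offset now 15 = byte 1 bit 7; 25 bits remain
Read 3: bits[15:27] width=12 -> value=964 (bin 001111000100); offset now 27 = byte 3 bit 3; 13 bits remain
Read 4: bits[27:31] width=4 -> value=6 (bin 0110); offset now 31 = byte 3 bit 7; 9 bits remain
Read 5: bits[31:37] width=6 -> value=2 (bin 000010); offset now 37 = byte 4 bit 5; 3 bits remain

Answer: 37 2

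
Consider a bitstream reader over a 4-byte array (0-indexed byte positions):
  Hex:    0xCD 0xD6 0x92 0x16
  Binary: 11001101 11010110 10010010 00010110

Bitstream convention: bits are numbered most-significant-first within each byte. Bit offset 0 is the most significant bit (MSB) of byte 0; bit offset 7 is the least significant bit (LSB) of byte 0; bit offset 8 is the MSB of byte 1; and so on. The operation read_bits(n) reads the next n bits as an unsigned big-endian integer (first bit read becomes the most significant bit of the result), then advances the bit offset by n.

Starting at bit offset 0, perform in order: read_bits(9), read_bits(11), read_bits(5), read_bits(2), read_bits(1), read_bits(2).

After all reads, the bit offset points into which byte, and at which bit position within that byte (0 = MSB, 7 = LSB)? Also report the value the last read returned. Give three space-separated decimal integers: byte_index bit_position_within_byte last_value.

Read 1: bits[0:9] width=9 -> value=411 (bin 110011011); offset now 9 = byte 1 bit 1; 23 bits remain
Read 2: bits[9:20] width=11 -> value=1385 (bin 10101101001); offset now 20 = byte 2 bit 4; 12 bits remain
Read 3: bits[20:25] width=5 -> value=4 (bin 00100); offset now 25 = byte 3 bit 1; 7 bits remain
Read 4: bits[25:27] width=2 -> value=0 (bin 00); offset now 27 = byte 3 bit 3; 5 bits remain
Read 5: bits[27:28] width=1 -> value=1 (bin 1); offset now 28 = byte 3 bit 4; 4 bits remain
Read 6: bits[28:30] width=2 -> value=1 (bin 01); offset now 30 = byte 3 bit 6; 2 bits remain

Answer: 3 6 1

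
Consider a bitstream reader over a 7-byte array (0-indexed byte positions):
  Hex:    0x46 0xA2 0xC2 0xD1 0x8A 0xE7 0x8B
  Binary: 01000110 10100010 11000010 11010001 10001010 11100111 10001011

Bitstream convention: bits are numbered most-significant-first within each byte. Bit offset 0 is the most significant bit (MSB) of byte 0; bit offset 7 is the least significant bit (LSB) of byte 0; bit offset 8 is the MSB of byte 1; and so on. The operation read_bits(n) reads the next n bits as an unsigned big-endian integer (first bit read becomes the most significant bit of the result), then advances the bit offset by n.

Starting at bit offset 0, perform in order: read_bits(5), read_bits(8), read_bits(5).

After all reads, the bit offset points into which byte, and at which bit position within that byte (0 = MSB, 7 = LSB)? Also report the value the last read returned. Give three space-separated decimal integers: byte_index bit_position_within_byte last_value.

Read 1: bits[0:5] width=5 -> value=8 (bin 01000); offset now 5 = byte 0 bit 5; 51 bits remain
Read 2: bits[5:13] width=8 -> value=212 (bin 11010100); offset now 13 = byte 1 bit 5; 43 bits remain
Read 3: bits[13:18] width=5 -> value=11 (bin 01011); offset now 18 = byte 2 bit 2; 38 bits remain

Answer: 2 2 11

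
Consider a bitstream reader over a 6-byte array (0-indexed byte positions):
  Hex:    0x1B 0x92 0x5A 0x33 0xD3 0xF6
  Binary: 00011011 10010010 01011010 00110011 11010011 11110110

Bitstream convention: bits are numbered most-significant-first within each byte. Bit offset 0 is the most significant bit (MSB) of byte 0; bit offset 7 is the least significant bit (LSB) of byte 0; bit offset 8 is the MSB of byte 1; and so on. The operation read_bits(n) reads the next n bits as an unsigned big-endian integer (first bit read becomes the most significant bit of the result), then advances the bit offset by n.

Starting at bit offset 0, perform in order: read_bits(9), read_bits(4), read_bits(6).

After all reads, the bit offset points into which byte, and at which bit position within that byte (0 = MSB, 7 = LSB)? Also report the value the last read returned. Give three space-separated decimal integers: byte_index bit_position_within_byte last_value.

Answer: 2 3 18

Derivation:
Read 1: bits[0:9] width=9 -> value=55 (bin 000110111); offset now 9 = byte 1 bit 1; 39 bits remain
Read 2: bits[9:13] width=4 -> value=2 (bin 0010); offset now 13 = byte 1 bit 5; 35 bits remain
Read 3: bits[13:19] width=6 -> value=18 (bin 010010); offset now 19 = byte 2 bit 3; 29 bits remain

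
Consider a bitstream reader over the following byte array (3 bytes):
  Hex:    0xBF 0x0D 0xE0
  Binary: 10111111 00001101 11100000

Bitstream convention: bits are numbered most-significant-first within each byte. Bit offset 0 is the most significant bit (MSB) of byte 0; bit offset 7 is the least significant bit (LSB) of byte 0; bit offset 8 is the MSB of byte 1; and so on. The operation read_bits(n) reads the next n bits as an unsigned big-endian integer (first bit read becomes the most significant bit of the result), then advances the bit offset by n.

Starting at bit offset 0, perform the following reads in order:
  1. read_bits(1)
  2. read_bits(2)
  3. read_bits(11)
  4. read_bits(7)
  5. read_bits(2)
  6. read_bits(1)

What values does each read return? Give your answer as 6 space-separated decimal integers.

Read 1: bits[0:1] width=1 -> value=1 (bin 1); offset now 1 = byte 0 bit 1; 23 bits remain
Read 2: bits[1:3] width=2 -> value=1 (bin 01); offset now 3 = byte 0 bit 3; 21 bits remain
Read 3: bits[3:14] width=11 -> value=1987 (bin 11111000011); offset now 14 = byte 1 bit 6; 10 bits remain
Read 4: bits[14:21] width=7 -> value=60 (bin 0111100); offset now 21 = byte 2 bit 5; 3 bits remain
Read 5: bits[21:23] width=2 -> value=0 (bin 00); offset now 23 = byte 2 bit 7; 1 bits remain
Read 6: bits[23:24] width=1 -> value=0 (bin 0); offset now 24 = byte 3 bit 0; 0 bits remain

Answer: 1 1 1987 60 0 0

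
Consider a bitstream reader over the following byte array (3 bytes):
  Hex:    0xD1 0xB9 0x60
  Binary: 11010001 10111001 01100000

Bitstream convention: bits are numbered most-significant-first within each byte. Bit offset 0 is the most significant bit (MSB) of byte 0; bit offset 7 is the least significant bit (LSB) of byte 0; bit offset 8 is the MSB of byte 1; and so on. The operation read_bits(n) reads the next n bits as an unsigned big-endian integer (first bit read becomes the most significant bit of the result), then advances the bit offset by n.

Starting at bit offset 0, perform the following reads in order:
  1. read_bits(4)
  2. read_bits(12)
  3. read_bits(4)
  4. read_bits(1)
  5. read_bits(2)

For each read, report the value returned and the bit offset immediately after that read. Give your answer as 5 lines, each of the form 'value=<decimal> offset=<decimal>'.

Answer: value=13 offset=4
value=441 offset=16
value=6 offset=20
value=0 offset=21
value=0 offset=23

Derivation:
Read 1: bits[0:4] width=4 -> value=13 (bin 1101); offset now 4 = byte 0 bit 4; 20 bits remain
Read 2: bits[4:16] width=12 -> value=441 (bin 000110111001); offset now 16 = byte 2 bit 0; 8 bits remain
Read 3: bits[16:20] width=4 -> value=6 (bin 0110); offset now 20 = byte 2 bit 4; 4 bits remain
Read 4: bits[20:21] width=1 -> value=0 (bin 0); offset now 21 = byte 2 bit 5; 3 bits remain
Read 5: bits[21:23] width=2 -> value=0 (bin 00); offset now 23 = byte 2 bit 7; 1 bits remain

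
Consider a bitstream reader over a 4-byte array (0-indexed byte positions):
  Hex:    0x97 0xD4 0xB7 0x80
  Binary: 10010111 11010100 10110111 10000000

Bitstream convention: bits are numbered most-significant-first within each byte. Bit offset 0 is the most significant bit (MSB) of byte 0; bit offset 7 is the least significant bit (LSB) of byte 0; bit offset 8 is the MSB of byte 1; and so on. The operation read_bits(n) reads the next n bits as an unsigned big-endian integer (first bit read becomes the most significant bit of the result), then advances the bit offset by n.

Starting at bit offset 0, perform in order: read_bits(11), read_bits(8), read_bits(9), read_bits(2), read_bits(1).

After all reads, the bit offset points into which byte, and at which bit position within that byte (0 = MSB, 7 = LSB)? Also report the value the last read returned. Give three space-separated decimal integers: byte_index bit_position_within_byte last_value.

Answer: 3 7 0

Derivation:
Read 1: bits[0:11] width=11 -> value=1214 (bin 10010111110); offset now 11 = byte 1 bit 3; 21 bits remain
Read 2: bits[11:19] width=8 -> value=165 (bin 10100101); offset now 19 = byte 2 bit 3; 13 bits remain
Read 3: bits[19:28] width=9 -> value=376 (bin 101111000); offset now 28 = byte 3 bit 4; 4 bits remain
Read 4: bits[28:30] width=2 -> value=0 (bin 00); offset now 30 = byte 3 bit 6; 2 bits remain
Read 5: bits[30:31] width=1 -> value=0 (bin 0); offset now 31 = byte 3 bit 7; 1 bits remain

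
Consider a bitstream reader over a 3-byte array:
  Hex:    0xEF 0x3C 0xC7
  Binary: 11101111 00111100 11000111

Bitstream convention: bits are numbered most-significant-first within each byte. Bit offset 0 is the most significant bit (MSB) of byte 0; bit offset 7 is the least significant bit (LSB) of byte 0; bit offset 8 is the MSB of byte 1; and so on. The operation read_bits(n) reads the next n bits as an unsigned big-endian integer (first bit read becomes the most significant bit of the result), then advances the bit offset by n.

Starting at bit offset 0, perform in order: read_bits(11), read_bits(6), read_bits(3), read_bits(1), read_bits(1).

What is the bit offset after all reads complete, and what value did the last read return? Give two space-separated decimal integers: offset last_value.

Answer: 22 1

Derivation:
Read 1: bits[0:11] width=11 -> value=1913 (bin 11101111001); offset now 11 = byte 1 bit 3; 13 bits remain
Read 2: bits[11:17] width=6 -> value=57 (bin 111001); offset now 17 = byte 2 bit 1; 7 bits remain
Read 3: bits[17:20] width=3 -> value=4 (bin 100); offset now 20 = byte 2 bit 4; 4 bits remain
Read 4: bits[20:21] width=1 -> value=0 (bin 0); offset now 21 = byte 2 bit 5; 3 bits remain
Read 5: bits[21:22] width=1 -> value=1 (bin 1); offset now 22 = byte 2 bit 6; 2 bits remain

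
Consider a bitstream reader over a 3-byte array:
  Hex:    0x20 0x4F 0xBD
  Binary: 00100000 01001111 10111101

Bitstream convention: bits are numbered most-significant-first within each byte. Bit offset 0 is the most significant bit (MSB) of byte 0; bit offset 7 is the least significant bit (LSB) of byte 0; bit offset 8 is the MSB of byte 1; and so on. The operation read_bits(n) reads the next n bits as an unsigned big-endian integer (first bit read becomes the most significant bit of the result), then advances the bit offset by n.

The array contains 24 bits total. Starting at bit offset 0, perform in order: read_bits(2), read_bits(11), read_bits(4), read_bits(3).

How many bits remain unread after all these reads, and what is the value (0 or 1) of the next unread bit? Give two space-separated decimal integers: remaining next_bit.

Read 1: bits[0:2] width=2 -> value=0 (bin 00); offset now 2 = byte 0 bit 2; 22 bits remain
Read 2: bits[2:13] width=11 -> value=1033 (bin 10000001001); offset now 13 = byte 1 bit 5; 11 bits remain
Read 3: bits[13:17] width=4 -> value=15 (bin 1111); offset now 17 = byte 2 bit 1; 7 bits remain
Read 4: bits[17:20] width=3 -> value=3 (bin 011); offset now 20 = byte 2 bit 4; 4 bits remain

Answer: 4 1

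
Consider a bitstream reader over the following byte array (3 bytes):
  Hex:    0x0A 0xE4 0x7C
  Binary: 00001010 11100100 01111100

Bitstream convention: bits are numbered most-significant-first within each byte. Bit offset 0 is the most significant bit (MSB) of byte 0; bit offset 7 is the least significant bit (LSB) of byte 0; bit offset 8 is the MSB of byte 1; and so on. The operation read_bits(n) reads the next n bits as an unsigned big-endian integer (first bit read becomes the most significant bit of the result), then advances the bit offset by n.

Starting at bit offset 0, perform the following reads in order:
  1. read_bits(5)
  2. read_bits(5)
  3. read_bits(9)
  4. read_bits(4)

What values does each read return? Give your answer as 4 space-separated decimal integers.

Answer: 1 11 291 14

Derivation:
Read 1: bits[0:5] width=5 -> value=1 (bin 00001); offset now 5 = byte 0 bit 5; 19 bits remain
Read 2: bits[5:10] width=5 -> value=11 (bin 01011); offset now 10 = byte 1 bit 2; 14 bits remain
Read 3: bits[10:19] width=9 -> value=291 (bin 100100011); offset now 19 = byte 2 bit 3; 5 bits remain
Read 4: bits[19:23] width=4 -> value=14 (bin 1110); offset now 23 = byte 2 bit 7; 1 bits remain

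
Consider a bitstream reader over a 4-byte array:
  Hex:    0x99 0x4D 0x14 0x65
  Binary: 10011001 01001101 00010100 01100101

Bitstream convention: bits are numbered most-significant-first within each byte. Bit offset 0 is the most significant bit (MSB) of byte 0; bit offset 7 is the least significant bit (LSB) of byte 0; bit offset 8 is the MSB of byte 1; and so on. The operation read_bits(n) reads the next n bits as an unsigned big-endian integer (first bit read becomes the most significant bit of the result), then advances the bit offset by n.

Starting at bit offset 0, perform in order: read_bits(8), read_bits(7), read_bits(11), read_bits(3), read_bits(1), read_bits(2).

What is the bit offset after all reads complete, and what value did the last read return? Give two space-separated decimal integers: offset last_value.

Answer: 32 1

Derivation:
Read 1: bits[0:8] width=8 -> value=153 (bin 10011001); offset now 8 = byte 1 bit 0; 24 bits remain
Read 2: bits[8:15] width=7 -> value=38 (bin 0100110); offset now 15 = byte 1 bit 7; 17 bits remain
Read 3: bits[15:26] width=11 -> value=1105 (bin 10001010001); offset now 26 = byte 3 bit 2; 6 bits remain
Read 4: bits[26:29] width=3 -> value=4 (bin 100); offset now 29 = byte 3 bit 5; 3 bits remain
Read 5: bits[29:30] width=1 -> value=1 (bin 1); offset now 30 = byte 3 bit 6; 2 bits remain
Read 6: bits[30:32] width=2 -> value=1 (bin 01); offset now 32 = byte 4 bit 0; 0 bits remain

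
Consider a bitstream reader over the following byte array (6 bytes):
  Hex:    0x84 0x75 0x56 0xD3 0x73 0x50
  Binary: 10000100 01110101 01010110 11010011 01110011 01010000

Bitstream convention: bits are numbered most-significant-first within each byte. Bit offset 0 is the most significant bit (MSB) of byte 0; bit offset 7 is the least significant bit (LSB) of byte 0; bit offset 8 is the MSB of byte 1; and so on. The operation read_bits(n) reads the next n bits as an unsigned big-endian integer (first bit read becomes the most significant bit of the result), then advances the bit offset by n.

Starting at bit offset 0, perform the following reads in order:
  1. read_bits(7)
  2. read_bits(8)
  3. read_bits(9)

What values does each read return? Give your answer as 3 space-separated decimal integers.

Read 1: bits[0:7] width=7 -> value=66 (bin 1000010); offset now 7 = byte 0 bit 7; 41 bits remain
Read 2: bits[7:15] width=8 -> value=58 (bin 00111010); offset now 15 = byte 1 bit 7; 33 bits remain
Read 3: bits[15:24] width=9 -> value=342 (bin 101010110); offset now 24 = byte 3 bit 0; 24 bits remain

Answer: 66 58 342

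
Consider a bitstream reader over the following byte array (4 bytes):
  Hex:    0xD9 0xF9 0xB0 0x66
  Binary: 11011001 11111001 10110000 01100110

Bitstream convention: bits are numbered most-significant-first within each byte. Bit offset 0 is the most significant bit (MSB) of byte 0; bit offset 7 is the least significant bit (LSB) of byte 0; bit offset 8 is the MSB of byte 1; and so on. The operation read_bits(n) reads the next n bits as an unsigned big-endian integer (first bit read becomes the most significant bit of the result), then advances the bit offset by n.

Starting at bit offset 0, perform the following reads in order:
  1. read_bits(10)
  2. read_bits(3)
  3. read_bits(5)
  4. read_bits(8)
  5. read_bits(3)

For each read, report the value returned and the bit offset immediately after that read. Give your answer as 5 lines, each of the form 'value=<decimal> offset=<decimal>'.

Answer: value=871 offset=10
value=7 offset=13
value=6 offset=18
value=193 offset=26
value=4 offset=29

Derivation:
Read 1: bits[0:10] width=10 -> value=871 (bin 1101100111); offset now 10 = byte 1 bit 2; 22 bits remain
Read 2: bits[10:13] width=3 -> value=7 (bin 111); offset now 13 = byte 1 bit 5; 19 bits remain
Read 3: bits[13:18] width=5 -> value=6 (bin 00110); offset now 18 = byte 2 bit 2; 14 bits remain
Read 4: bits[18:26] width=8 -> value=193 (bin 11000001); offset now 26 = byte 3 bit 2; 6 bits remain
Read 5: bits[26:29] width=3 -> value=4 (bin 100); offset now 29 = byte 3 bit 5; 3 bits remain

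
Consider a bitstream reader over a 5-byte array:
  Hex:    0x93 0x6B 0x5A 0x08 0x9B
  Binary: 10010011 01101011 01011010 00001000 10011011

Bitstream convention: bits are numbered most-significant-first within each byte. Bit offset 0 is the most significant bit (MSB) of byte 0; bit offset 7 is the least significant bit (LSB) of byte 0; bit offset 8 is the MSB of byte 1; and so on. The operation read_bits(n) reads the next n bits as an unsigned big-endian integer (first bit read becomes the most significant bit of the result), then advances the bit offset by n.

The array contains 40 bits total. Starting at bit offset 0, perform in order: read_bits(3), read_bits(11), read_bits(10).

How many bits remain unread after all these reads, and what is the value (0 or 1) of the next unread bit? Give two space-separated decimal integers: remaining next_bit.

Answer: 16 0

Derivation:
Read 1: bits[0:3] width=3 -> value=4 (bin 100); offset now 3 = byte 0 bit 3; 37 bits remain
Read 2: bits[3:14] width=11 -> value=1242 (bin 10011011010); offset now 14 = byte 1 bit 6; 26 bits remain
Read 3: bits[14:24] width=10 -> value=858 (bin 1101011010); offset now 24 = byte 3 bit 0; 16 bits remain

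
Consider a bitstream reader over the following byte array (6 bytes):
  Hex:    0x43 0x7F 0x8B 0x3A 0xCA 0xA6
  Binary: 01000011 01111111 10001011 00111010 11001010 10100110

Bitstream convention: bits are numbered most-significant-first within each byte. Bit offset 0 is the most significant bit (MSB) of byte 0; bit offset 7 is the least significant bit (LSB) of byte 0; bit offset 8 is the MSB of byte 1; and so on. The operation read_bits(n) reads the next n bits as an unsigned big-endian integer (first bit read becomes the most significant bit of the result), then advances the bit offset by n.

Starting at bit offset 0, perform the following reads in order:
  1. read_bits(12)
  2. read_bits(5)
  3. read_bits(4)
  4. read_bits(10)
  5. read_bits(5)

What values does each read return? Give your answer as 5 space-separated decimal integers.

Read 1: bits[0:12] width=12 -> value=1079 (bin 010000110111); offset now 12 = byte 1 bit 4; 36 bits remain
Read 2: bits[12:17] width=5 -> value=31 (bin 11111); offset now 17 = byte 2 bit 1; 31 bits remain
Read 3: bits[17:21] width=4 -> value=1 (bin 0001); offset now 21 = byte 2 bit 5; 27 bits remain
Read 4: bits[21:31] width=10 -> value=413 (bin 0110011101); offset now 31 = byte 3 bit 7; 17 bits remain
Read 5: bits[31:36] width=5 -> value=12 (bin 01100); offset now 36 = byte 4 bit 4; 12 bits remain

Answer: 1079 31 1 413 12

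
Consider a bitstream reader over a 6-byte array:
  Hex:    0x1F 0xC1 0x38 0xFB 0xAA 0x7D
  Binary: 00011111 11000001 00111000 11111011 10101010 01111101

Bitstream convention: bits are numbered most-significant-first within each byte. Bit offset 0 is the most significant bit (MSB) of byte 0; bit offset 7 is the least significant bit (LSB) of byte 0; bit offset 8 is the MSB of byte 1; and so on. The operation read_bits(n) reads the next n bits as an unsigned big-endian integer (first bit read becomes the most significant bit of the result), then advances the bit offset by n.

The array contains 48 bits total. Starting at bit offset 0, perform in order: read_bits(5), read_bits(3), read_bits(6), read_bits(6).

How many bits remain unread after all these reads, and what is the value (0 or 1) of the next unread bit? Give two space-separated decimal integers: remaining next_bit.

Read 1: bits[0:5] width=5 -> value=3 (bin 00011); offset now 5 = byte 0 bit 5; 43 bits remain
Read 2: bits[5:8] width=3 -> value=7 (bin 111); offset now 8 = byte 1 bit 0; 40 bits remain
Read 3: bits[8:14] width=6 -> value=48 (bin 110000); offset now 14 = byte 1 bit 6; 34 bits remain
Read 4: bits[14:20] width=6 -> value=19 (bin 010011); offset now 20 = byte 2 bit 4; 28 bits remain

Answer: 28 1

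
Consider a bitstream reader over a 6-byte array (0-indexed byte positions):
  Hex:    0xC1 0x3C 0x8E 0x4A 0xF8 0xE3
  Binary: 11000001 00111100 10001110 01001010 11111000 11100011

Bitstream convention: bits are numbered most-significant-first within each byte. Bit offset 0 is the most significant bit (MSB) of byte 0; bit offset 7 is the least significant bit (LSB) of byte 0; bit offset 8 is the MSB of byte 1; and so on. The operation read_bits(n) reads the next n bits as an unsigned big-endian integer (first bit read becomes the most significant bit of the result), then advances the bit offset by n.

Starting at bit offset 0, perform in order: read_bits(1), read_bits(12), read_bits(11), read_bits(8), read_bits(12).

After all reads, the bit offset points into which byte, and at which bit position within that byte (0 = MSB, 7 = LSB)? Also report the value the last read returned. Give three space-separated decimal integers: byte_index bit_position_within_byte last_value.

Answer: 5 4 3982

Derivation:
Read 1: bits[0:1] width=1 -> value=1 (bin 1); offset now 1 = byte 0 bit 1; 47 bits remain
Read 2: bits[1:13] width=12 -> value=2087 (bin 100000100111); offset now 13 = byte 1 bit 5; 35 bits remain
Read 3: bits[13:24] width=11 -> value=1166 (bin 10010001110); offset now 24 = byte 3 bit 0; 24 bits remain
Read 4: bits[24:32] width=8 -> value=74 (bin 01001010); offset now 32 = byte 4 bit 0; 16 bits remain
Read 5: bits[32:44] width=12 -> value=3982 (bin 111110001110); offset now 44 = byte 5 bit 4; 4 bits remain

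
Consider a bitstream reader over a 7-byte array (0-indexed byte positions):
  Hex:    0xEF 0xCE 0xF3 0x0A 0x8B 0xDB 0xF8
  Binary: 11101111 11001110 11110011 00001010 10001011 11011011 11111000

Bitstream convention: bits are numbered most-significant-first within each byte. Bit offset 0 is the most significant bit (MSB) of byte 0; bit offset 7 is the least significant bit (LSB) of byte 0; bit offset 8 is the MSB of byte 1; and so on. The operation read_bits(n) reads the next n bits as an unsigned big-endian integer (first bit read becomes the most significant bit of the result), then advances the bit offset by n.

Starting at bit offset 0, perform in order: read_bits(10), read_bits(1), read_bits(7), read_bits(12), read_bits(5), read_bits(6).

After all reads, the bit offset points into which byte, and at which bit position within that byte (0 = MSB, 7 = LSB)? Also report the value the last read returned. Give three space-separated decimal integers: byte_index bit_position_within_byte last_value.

Answer: 5 1 23

Derivation:
Read 1: bits[0:10] width=10 -> value=959 (bin 1110111111); offset now 10 = byte 1 bit 2; 46 bits remain
Read 2: bits[10:11] width=1 -> value=0 (bin 0); offset now 11 = byte 1 bit 3; 45 bits remain
Read 3: bits[11:18] width=7 -> value=59 (bin 0111011); offset now 18 = byte 2 bit 2; 38 bits remain
Read 4: bits[18:30] width=12 -> value=3266 (bin 110011000010); offset now 30 = byte 3 bit 6; 26 bits remain
Read 5: bits[30:35] width=5 -> value=20 (bin 10100); offset now 35 = byte 4 bit 3; 21 bits remain
Read 6: bits[35:41] width=6 -> value=23 (bin 010111); offset now 41 = byte 5 bit 1; 15 bits remain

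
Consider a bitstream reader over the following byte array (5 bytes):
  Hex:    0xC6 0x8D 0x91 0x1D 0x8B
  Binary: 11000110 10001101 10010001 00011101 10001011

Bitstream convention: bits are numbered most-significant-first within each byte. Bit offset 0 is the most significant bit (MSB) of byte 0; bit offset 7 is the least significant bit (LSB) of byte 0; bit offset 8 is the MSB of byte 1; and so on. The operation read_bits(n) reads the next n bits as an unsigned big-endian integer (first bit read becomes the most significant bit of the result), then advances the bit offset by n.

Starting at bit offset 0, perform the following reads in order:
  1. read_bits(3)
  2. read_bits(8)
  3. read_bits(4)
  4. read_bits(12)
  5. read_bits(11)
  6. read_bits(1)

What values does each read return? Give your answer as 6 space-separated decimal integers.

Read 1: bits[0:3] width=3 -> value=6 (bin 110); offset now 3 = byte 0 bit 3; 37 bits remain
Read 2: bits[3:11] width=8 -> value=52 (bin 00110100); offset now 11 = byte 1 bit 3; 29 bits remain
Read 3: bits[11:15] width=4 -> value=6 (bin 0110); offset now 15 = byte 1 bit 7; 25 bits remain
Read 4: bits[15:27] width=12 -> value=3208 (bin 110010001000); offset now 27 = byte 3 bit 3; 13 bits remain
Read 5: bits[27:38] width=11 -> value=1890 (bin 11101100010); offset now 38 = byte 4 bit 6; 2 bits remain
Read 6: bits[38:39] width=1 -> value=1 (bin 1); offset now 39 = byte 4 bit 7; 1 bits remain

Answer: 6 52 6 3208 1890 1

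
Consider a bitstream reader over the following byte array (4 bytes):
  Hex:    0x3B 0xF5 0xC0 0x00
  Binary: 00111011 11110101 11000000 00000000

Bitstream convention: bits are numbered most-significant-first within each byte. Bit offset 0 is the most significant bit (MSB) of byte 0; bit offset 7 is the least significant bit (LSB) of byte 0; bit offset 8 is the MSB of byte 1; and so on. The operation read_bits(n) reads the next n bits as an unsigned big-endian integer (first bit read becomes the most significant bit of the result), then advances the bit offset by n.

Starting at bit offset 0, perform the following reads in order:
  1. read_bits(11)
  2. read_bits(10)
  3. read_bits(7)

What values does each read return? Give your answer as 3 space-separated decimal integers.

Read 1: bits[0:11] width=11 -> value=479 (bin 00111011111); offset now 11 = byte 1 bit 3; 21 bits remain
Read 2: bits[11:21] width=10 -> value=696 (bin 1010111000); offset now 21 = byte 2 bit 5; 11 bits remain
Read 3: bits[21:28] width=7 -> value=0 (bin 0000000); offset now 28 = byte 3 bit 4; 4 bits remain

Answer: 479 696 0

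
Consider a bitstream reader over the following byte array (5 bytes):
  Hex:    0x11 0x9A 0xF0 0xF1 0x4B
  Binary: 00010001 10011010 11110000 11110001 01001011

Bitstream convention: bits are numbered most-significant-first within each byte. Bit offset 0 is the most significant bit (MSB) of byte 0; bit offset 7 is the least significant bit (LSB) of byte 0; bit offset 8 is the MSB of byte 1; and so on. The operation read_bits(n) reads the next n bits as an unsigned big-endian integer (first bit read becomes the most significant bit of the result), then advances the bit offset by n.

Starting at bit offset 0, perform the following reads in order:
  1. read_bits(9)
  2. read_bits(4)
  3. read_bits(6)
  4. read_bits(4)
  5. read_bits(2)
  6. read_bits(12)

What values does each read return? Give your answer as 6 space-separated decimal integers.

Answer: 35 3 23 8 1 3625

Derivation:
Read 1: bits[0:9] width=9 -> value=35 (bin 000100011); offset now 9 = byte 1 bit 1; 31 bits remain
Read 2: bits[9:13] width=4 -> value=3 (bin 0011); offset now 13 = byte 1 bit 5; 27 bits remain
Read 3: bits[13:19] width=6 -> value=23 (bin 010111); offset now 19 = byte 2 bit 3; 21 bits remain
Read 4: bits[19:23] width=4 -> value=8 (bin 1000); offset now 23 = byte 2 bit 7; 17 bits remain
Read 5: bits[23:25] width=2 -> value=1 (bin 01); offset now 25 = byte 3 bit 1; 15 bits remain
Read 6: bits[25:37] width=12 -> value=3625 (bin 111000101001); offset now 37 = byte 4 bit 5; 3 bits remain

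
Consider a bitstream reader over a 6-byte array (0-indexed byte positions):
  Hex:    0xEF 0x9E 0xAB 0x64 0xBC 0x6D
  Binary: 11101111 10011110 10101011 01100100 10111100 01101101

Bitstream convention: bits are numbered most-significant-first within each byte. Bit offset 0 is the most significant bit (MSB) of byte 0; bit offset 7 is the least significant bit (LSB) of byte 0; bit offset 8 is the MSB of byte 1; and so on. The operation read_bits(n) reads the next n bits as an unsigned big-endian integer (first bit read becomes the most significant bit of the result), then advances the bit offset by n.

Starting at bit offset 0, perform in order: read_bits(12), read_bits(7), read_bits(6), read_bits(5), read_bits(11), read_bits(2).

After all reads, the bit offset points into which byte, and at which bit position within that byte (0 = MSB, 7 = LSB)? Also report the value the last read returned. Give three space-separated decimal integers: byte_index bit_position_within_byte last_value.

Answer: 5 3 3

Derivation:
Read 1: bits[0:12] width=12 -> value=3833 (bin 111011111001); offset now 12 = byte 1 bit 4; 36 bits remain
Read 2: bits[12:19] width=7 -> value=117 (bin 1110101); offset now 19 = byte 2 bit 3; 29 bits remain
Read 3: bits[19:25] width=6 -> value=22 (bin 010110); offset now 25 = byte 3 bit 1; 23 bits remain
Read 4: bits[25:30] width=5 -> value=25 (bin 11001); offset now 30 = byte 3 bit 6; 18 bits remain
Read 5: bits[30:41] width=11 -> value=376 (bin 00101111000); offset now 41 = byte 5 bit 1; 7 bits remain
Read 6: bits[41:43] width=2 -> value=3 (bin 11); offset now 43 = byte 5 bit 3; 5 bits remain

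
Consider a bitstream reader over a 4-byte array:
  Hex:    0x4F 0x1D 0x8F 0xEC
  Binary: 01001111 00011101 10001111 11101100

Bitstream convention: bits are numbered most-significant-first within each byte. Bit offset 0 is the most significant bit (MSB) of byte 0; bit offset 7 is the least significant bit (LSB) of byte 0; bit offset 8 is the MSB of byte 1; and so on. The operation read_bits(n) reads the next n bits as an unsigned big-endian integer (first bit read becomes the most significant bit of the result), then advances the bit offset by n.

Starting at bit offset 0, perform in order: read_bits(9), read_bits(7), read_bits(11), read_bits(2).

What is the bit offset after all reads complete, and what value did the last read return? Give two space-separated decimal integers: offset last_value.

Read 1: bits[0:9] width=9 -> value=158 (bin 010011110); offset now 9 = byte 1 bit 1; 23 bits remain
Read 2: bits[9:16] width=7 -> value=29 (bin 0011101); offset now 16 = byte 2 bit 0; 16 bits remain
Read 3: bits[16:27] width=11 -> value=1151 (bin 10001111111); offset now 27 = byte 3 bit 3; 5 bits remain
Read 4: bits[27:29] width=2 -> value=1 (bin 01); offset now 29 = byte 3 bit 5; 3 bits remain

Answer: 29 1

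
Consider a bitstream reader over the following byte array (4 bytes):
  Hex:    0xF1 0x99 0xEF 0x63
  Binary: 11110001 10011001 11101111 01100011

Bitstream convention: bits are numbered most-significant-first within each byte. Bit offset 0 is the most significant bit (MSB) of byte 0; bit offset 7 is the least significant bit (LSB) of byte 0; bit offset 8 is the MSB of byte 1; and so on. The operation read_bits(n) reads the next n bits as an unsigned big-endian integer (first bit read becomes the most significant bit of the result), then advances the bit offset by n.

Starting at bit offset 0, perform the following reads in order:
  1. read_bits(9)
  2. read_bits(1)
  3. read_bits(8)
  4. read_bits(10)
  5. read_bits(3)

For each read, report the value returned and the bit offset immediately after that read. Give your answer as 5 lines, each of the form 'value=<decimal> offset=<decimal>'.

Answer: value=483 offset=9
value=0 offset=10
value=103 offset=18
value=758 offset=28
value=1 offset=31

Derivation:
Read 1: bits[0:9] width=9 -> value=483 (bin 111100011); offset now 9 = byte 1 bit 1; 23 bits remain
Read 2: bits[9:10] width=1 -> value=0 (bin 0); offset now 10 = byte 1 bit 2; 22 bits remain
Read 3: bits[10:18] width=8 -> value=103 (bin 01100111); offset now 18 = byte 2 bit 2; 14 bits remain
Read 4: bits[18:28] width=10 -> value=758 (bin 1011110110); offset now 28 = byte 3 bit 4; 4 bits remain
Read 5: bits[28:31] width=3 -> value=1 (bin 001); offset now 31 = byte 3 bit 7; 1 bits remain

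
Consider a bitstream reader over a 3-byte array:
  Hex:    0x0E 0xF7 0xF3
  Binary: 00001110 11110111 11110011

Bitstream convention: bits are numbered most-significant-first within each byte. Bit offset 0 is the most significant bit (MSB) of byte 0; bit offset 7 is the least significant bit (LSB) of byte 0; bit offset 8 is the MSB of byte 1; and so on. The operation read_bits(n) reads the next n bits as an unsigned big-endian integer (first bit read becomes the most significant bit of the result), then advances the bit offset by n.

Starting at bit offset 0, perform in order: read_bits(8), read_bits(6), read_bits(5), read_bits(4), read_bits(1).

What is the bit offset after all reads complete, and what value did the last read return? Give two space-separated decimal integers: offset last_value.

Answer: 24 1

Derivation:
Read 1: bits[0:8] width=8 -> value=14 (bin 00001110); offset now 8 = byte 1 bit 0; 16 bits remain
Read 2: bits[8:14] width=6 -> value=61 (bin 111101); offset now 14 = byte 1 bit 6; 10 bits remain
Read 3: bits[14:19] width=5 -> value=31 (bin 11111); offset now 19 = byte 2 bit 3; 5 bits remain
Read 4: bits[19:23] width=4 -> value=9 (bin 1001); offset now 23 = byte 2 bit 7; 1 bits remain
Read 5: bits[23:24] width=1 -> value=1 (bin 1); offset now 24 = byte 3 bit 0; 0 bits remain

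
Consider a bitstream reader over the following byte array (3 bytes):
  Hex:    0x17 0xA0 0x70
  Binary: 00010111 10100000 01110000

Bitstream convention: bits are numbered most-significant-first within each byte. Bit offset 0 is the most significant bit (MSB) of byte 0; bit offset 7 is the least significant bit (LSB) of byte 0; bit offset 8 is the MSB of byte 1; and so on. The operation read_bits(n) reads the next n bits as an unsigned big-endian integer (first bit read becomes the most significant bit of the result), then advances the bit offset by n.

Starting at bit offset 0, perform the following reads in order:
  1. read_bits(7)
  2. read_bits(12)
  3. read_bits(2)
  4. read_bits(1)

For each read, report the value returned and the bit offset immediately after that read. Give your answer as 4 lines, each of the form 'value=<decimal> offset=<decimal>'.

Answer: value=11 offset=7
value=3331 offset=19
value=2 offset=21
value=0 offset=22

Derivation:
Read 1: bits[0:7] width=7 -> value=11 (bin 0001011); offset now 7 = byte 0 bit 7; 17 bits remain
Read 2: bits[7:19] width=12 -> value=3331 (bin 110100000011); offset now 19 = byte 2 bit 3; 5 bits remain
Read 3: bits[19:21] width=2 -> value=2 (bin 10); offset now 21 = byte 2 bit 5; 3 bits remain
Read 4: bits[21:22] width=1 -> value=0 (bin 0); offset now 22 = byte 2 bit 6; 2 bits remain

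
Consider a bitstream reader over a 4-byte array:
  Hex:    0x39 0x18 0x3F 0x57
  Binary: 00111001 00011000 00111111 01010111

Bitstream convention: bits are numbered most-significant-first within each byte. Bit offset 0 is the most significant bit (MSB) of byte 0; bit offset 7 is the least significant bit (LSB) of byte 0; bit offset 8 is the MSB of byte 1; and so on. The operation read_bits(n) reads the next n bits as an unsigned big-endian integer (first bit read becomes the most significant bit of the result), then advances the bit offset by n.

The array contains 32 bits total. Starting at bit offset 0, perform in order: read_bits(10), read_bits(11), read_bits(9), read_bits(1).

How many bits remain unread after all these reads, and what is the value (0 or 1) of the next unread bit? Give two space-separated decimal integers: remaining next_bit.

Answer: 1 1

Derivation:
Read 1: bits[0:10] width=10 -> value=228 (bin 0011100100); offset now 10 = byte 1 bit 2; 22 bits remain
Read 2: bits[10:21] width=11 -> value=775 (bin 01100000111); offset now 21 = byte 2 bit 5; 11 bits remain
Read 3: bits[21:30] width=9 -> value=469 (bin 111010101); offset now 30 = byte 3 bit 6; 2 bits remain
Read 4: bits[30:31] width=1 -> value=1 (bin 1); offset now 31 = byte 3 bit 7; 1 bits remain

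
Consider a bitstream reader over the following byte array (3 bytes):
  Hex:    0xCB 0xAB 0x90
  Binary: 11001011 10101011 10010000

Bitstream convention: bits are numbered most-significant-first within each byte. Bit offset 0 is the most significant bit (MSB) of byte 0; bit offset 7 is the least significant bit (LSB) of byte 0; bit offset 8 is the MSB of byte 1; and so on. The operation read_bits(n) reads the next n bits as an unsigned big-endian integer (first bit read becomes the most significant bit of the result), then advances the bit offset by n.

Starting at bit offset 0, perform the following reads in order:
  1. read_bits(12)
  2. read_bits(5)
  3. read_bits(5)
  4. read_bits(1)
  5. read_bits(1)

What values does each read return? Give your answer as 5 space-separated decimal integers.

Read 1: bits[0:12] width=12 -> value=3258 (bin 110010111010); offset now 12 = byte 1 bit 4; 12 bits remain
Read 2: bits[12:17] width=5 -> value=23 (bin 10111); offset now 17 = byte 2 bit 1; 7 bits remain
Read 3: bits[17:22] width=5 -> value=4 (bin 00100); offset now 22 = byte 2 bit 6; 2 bits remain
Read 4: bits[22:23] width=1 -> value=0 (bin 0); offset now 23 = byte 2 bit 7; 1 bits remain
Read 5: bits[23:24] width=1 -> value=0 (bin 0); offset now 24 = byte 3 bit 0; 0 bits remain

Answer: 3258 23 4 0 0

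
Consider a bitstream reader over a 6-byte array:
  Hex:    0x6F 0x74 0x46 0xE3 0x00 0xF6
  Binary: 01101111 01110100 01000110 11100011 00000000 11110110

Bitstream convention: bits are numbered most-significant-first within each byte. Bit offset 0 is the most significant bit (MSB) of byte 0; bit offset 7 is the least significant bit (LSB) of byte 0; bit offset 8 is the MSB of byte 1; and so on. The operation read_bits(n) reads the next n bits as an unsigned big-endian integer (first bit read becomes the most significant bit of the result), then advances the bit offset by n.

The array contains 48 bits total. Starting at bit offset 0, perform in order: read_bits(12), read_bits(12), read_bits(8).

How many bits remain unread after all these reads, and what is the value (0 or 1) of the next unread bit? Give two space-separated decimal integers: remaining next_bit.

Read 1: bits[0:12] width=12 -> value=1783 (bin 011011110111); offset now 12 = byte 1 bit 4; 36 bits remain
Read 2: bits[12:24] width=12 -> value=1094 (bin 010001000110); offset now 24 = byte 3 bit 0; 24 bits remain
Read 3: bits[24:32] width=8 -> value=227 (bin 11100011); offset now 32 = byte 4 bit 0; 16 bits remain

Answer: 16 0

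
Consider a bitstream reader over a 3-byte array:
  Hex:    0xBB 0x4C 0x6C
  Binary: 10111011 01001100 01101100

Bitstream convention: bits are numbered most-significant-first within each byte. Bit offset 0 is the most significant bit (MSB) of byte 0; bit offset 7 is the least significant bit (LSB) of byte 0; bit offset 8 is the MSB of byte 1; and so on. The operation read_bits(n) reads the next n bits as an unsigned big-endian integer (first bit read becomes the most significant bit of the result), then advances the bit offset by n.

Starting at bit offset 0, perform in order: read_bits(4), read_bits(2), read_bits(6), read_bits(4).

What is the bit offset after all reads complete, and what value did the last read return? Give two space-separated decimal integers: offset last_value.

Answer: 16 12

Derivation:
Read 1: bits[0:4] width=4 -> value=11 (bin 1011); offset now 4 = byte 0 bit 4; 20 bits remain
Read 2: bits[4:6] width=2 -> value=2 (bin 10); offset now 6 = byte 0 bit 6; 18 bits remain
Read 3: bits[6:12] width=6 -> value=52 (bin 110100); offset now 12 = byte 1 bit 4; 12 bits remain
Read 4: bits[12:16] width=4 -> value=12 (bin 1100); offset now 16 = byte 2 bit 0; 8 bits remain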